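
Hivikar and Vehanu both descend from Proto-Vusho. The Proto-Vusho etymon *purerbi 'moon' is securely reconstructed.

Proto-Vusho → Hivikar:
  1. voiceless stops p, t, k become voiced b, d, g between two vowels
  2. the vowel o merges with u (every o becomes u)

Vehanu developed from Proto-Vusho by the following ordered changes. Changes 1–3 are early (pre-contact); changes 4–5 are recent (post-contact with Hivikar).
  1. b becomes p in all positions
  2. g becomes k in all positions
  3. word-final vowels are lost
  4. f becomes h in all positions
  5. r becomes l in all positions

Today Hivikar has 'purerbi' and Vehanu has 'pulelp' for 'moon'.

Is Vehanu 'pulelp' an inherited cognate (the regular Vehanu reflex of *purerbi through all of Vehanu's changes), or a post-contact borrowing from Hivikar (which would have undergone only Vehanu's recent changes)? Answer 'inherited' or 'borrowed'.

inherited

If inherited, *purerbi would pass through all of Vehanu's changes:
Vehanu: *purerbi
  purerbi → purerpi   [unconditioned shift]
  purerpi (rule 2 does not apply)
  purerpi → purerp   [apocope]
  purerp (rule 4 does not apply)
  purerp → pulelp   [unconditioned shift]
  giving Vehanu pulelp.
If borrowed from Hivikar 'purerbi' after the early changes, it would undergo only the recent ones:
  rule 4 (unconditioned shift): no change (purerbi)
  rule 5 (unconditioned shift): purerbi → pulelbi
  ⇒ as a loan: pulelbi
Vehanu 'pulelp' matches the inherited outcome exactly, so it is an inherited cognate, not a loan.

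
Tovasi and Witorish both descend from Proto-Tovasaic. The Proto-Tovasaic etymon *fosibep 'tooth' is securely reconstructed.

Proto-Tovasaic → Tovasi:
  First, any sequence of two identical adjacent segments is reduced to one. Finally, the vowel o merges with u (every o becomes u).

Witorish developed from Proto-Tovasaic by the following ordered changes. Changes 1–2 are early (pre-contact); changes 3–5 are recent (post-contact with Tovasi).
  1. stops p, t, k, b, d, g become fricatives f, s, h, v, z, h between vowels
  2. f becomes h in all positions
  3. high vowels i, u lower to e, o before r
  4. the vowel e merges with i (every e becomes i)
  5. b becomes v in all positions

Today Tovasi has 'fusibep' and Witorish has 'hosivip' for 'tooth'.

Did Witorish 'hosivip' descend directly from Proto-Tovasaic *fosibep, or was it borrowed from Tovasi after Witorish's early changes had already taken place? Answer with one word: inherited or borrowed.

inherited

If inherited, *fosibep would pass through all of Witorish's changes:
Witorish: *fosibep > fosivep > hosivep > hosivip  (by intervocalic lenition, unconditioned shift, vowel merger)
If borrowed from Tovasi 'fusibep' after the early changes, it would undergo only the recent ones:
  rule 3 (pre-rhotic lowering): no change (fusibep)
  rule 4 (vowel merger): fusibep → fusibip
  rule 5 (unconditioned shift): fusibip → fusivip
  ⇒ as a loan: fusivip
Witorish 'hosivip' matches the inherited outcome exactly, so it is an inherited cognate, not a loan.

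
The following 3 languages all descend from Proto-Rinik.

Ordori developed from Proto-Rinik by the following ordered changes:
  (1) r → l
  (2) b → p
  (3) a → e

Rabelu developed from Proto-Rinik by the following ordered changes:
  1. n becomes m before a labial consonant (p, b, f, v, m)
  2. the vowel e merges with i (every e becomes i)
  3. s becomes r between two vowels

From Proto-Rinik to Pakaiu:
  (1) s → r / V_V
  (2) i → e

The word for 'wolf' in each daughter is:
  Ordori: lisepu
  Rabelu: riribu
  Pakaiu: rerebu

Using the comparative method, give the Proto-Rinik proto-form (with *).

*risebu

Position 5: Ordori has p, Rabelu has b, Pakaiu has b. Rabelu preserves b here (none of its changes turn any other segment into b), so the proto-segment is *b.
Position 2: Ordori has i, Rabelu has i, Pakaiu has e. Ordori preserves i here (none of its changes turn any other segment into i), so the proto-segment is *i.
Verify the candidate proto-form against each daughter:
Ordori: start from *risebu.
  rule 1 (unconditioned shift): risebu → lisebu
  rule 2 (unconditioned shift): lisebu → lisepu
  rule 3: no change — lisepu
  ⇒ Ordori lisepu
Rabelu: start from *risebu.
  rule 1: no change — risebu
  rule 2 (vowel merger): risebu → risibu
  rule 3 (rhotacism): risibu → riribu
  ⇒ Rabelu riribu
Pakaiu: *risebu > rirebu > rerebu  (by rhotacism, vowel merger)
*risebu is the unique common source.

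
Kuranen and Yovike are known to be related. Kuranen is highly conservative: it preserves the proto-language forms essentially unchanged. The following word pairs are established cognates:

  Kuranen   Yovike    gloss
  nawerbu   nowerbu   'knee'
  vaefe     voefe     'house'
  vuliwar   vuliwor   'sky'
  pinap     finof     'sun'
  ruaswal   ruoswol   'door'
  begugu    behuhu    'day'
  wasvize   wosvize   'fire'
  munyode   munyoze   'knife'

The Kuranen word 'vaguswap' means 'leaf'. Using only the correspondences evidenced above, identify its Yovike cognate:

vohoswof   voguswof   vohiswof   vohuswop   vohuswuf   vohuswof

nawerbu ~ nowerbu, ruaswal ~ ruoswol — Kuranen a corresponds to Yovike o after a consonant, before a consonant other than r, m, n, p, b, f, v.
begugu ~ behuhu — Kuranen g corresponds to Yovike h between vowels (before a back vowel).
pinap ~ finof — Kuranen a corresponds to Yovike o after a consonant, before a labial obstruent.
pinap ~ finof — Kuranen p corresponds to Yovike f word-finally.
Applying these to Kuranen 'vaguswap':
  vaguswap → voguswap   (a→o after a consonant, before a consonant other than r, m, n, p, b, f, v)
  voguswap → vohuswap   (g→h between vowels (before a back vowel))
  vohuswap → vohuswop   (a→o after a consonant, before a labial obstruent)
  vohuswop → vohuswof   (p→f word-finally)
So the Yovike cognate is 'vohuswof'.

vohuswof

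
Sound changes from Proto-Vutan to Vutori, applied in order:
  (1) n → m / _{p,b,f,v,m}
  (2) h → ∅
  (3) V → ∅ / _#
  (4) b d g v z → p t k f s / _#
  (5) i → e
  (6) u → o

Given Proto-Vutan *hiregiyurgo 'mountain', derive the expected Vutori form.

eregeyork

Vutori: *hiregiyurgo
  hiregiyurgo (rule 1 does not apply)
  hiregiyurgo → iregiyurgo   [h-loss]
  iregiyurgo → iregiyurg   [apocope]
  iregiyurg → iregiyurk   [final devoicing]
  iregiyurk → eregeyurk   [vowel merger]
  eregeyurk → eregeyork   [vowel merger]
  giving Vutori eregeyork.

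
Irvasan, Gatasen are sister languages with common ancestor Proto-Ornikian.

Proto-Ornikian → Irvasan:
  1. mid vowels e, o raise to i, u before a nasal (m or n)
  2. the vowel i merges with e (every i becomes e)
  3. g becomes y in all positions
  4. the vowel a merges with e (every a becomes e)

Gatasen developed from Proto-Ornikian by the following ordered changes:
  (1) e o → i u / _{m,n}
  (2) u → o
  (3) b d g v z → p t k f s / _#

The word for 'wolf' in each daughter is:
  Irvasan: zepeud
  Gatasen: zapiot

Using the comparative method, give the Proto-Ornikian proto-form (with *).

*zapiud

Position 2: Irvasan has e, Gatasen has a. Gatasen preserves a here (none of its changes turn any other segment into a), so the proto-segment is *a.
Position 5: Irvasan has u, Gatasen has o. Taking the neighbouring segments as reconstructed: Irvasan u can only go back to *u; Gatasen o could go back to *o or *u — the one source consistent with every daughter is *u.
Continuing position by position gives *zapiud; check it forward:
Irvasan: *zapiud
  zapiud (rule 1 does not apply)
  zapiud → zapeud   [vowel merger]
  zapeud (rule 3 does not apply)
  zapeud → zepeud   [vowel merger]
  giving Irvasan zepeud.
Gatasen: *zapiud
  zapiud (rule 1 does not apply)
  zapiud → zapiod   [vowel merger]
  zapiod → zapiot   [final devoicing]
  giving Gatasen zapiot.
*zapiud is the unique common source.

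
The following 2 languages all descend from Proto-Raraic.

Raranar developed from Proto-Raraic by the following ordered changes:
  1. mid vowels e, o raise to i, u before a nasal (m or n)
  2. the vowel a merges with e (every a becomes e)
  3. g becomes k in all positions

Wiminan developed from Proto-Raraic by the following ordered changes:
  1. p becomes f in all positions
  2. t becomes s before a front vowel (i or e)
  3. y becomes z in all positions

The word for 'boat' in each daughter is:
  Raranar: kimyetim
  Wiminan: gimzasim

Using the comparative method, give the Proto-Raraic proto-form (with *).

Position 4: Raranar has y, Wiminan has z. Raranar preserves y here (none of its changes turn any other segment into y), so the proto-segment is *y.
Position 6: Raranar has t, Wiminan has s. Raranar preserves t here (none of its changes turn any other segment into t), so the proto-segment is *t.
This points to *gimyatim. Verify forward in each daughter:
Raranar: *gimyatim > gimyetim > kimyetim  (by vowel merger, unconditioned shift)
Wiminan: *gimyatim
  gimyatim (rule 1 does not apply)
  gimyatim → gimyasim   [palatalisation]
  gimyasim → gimzasim   [unconditioned shift]
  giving Wiminan gimzasim.
No other proto-form is consistent with every reflex, so the reconstruction is *gimyatim.

*gimyatim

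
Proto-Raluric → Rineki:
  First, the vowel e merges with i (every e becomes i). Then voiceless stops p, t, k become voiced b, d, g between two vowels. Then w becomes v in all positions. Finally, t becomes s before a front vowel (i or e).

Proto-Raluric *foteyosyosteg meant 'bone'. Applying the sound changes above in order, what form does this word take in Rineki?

Rineki: *foteyosyosteg
  foteyosyosteg → fotiyosyostig   [vowel merger]
  fotiyosyostig → fodiyosyostig   [intervocalic voicing]
  fodiyosyostig (rule 3 does not apply)
  fodiyosyostig → fodiyosyossig   [palatalisation]
  giving Rineki fodiyosyossig.

fodiyosyossig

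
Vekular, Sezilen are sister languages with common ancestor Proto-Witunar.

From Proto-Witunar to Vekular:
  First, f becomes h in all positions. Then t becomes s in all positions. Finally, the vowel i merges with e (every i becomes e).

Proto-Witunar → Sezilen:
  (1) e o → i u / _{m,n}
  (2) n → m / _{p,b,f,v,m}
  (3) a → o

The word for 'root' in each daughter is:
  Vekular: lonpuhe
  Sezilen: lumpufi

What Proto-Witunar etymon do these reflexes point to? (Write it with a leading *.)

*lonpufi

Position 2: Vekular has o, Sezilen has u. Vekular preserves o here (none of its changes turn any other segment into o), so the proto-segment is *o.
Position 6: Vekular has h, Sezilen has f. Sezilen preserves f here (none of its changes turn any other segment into f), so the proto-segment is *f.
This points to *lonpufi. Verify forward in each daughter:
Vekular: *lonpufi
  lonpufi → lonpuhi   [unconditioned shift]
  lonpuhi (rule 2 does not apply)
  lonpuhi → lonpuhe   [vowel merger]
  giving Vekular lonpuhe.
Sezilen: *lonpufi
  lonpufi → lunpufi   [pre-nasal raising]
  lunpufi → lumpufi   [nasal place assimilation]
  lumpufi (rule 3 does not apply)
  giving Sezilen lumpufi.
No other proto-form is consistent with every reflex, so the reconstruction is *lonpufi.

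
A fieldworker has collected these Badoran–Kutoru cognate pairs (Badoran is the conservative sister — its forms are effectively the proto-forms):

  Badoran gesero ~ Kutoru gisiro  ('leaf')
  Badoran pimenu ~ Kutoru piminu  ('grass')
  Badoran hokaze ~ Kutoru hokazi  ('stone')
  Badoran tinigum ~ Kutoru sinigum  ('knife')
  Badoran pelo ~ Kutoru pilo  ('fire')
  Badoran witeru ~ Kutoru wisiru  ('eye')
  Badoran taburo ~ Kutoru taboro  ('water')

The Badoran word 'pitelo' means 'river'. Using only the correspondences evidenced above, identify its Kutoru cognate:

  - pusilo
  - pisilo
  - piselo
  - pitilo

witeru ~ wisiru — Badoran t corresponds to Kutoru s between vowels (before a front vowel).
gesero ~ gisiro, pelo ~ pilo — Badoran e corresponds to Kutoru i after a consonant, before a consonant other than r, m, n, p, b, f, v.
Applying these to Badoran 'pitelo':
  pitelo → piselo   (t→s between vowels (before a front vowel))
  piselo → pisilo   (e→i after a consonant, before a consonant other than r, m, n, p, b, f, v)
So the Kutoru cognate is 'pisilo'.

pisilo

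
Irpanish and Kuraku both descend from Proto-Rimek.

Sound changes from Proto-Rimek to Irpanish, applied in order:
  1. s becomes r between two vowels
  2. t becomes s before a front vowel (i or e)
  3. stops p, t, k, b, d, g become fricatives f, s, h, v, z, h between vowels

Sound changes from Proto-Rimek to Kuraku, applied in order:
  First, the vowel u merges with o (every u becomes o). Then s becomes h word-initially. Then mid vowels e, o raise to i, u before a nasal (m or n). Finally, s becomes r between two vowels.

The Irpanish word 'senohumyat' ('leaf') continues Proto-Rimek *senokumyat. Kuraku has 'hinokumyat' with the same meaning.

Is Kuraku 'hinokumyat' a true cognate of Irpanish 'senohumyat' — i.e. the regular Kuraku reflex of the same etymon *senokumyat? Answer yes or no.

Derive the expected Kuraku reflex of *senokumyat:
Kuraku: start from *senokumyat.
  rule 1 (vowel merger): senokumyat → senokomyat
  rule 2 (debuccalisation): senokomyat → henokomyat
  rule 3 (pre-nasal raising): henokomyat → hinokumyat
  rule 4: no change — hinokumyat
  ⇒ Kuraku hinokumyat
Kuraku 'hinokumyat' matches the regular reflex exactly, so the pair is cognate.

yes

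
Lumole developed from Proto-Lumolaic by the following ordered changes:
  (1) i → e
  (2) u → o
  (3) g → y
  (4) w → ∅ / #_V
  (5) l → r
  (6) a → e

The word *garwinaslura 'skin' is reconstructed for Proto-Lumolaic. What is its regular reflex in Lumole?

yerwenesrore

Lumole: *garwinaslura > garwenaslura > garwenaslora > yarwenaslora > yarwenasrora > yerwenesrore  (by vowel merger, vowel merger, unconditioned shift, unconditioned shift, vowel merger)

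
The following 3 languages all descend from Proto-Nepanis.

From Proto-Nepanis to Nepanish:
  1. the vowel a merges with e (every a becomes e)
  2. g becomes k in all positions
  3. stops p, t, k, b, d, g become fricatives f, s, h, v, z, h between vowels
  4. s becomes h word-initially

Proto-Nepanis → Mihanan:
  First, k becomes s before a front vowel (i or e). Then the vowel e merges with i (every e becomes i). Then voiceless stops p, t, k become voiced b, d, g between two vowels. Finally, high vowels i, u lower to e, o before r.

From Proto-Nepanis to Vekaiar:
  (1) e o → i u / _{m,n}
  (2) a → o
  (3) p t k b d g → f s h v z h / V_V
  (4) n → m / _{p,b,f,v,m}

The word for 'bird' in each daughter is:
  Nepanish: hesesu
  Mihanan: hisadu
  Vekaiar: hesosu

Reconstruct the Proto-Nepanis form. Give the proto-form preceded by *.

*hesatu

Position 5: Nepanish has s, Mihanan has d, Vekaiar has s. Taking the neighbouring segments as reconstructed: Nepanish s could go back to *t or *s; Mihanan d could go back to *t or *d; Vekaiar s could go back to *t or *s — the one source consistent with every daughter is *t.
Position 2: Nepanish has e, Mihanan has i, Vekaiar has e. Vekaiar preserves e here (none of its changes turn any other segment into e), so the proto-segment is *e.
Position 4: Nepanish has e, Mihanan has a, Vekaiar has o. Mihanan preserves a here (none of its changes turn any other segment into a), so the proto-segment is *a.
Continuing position by position gives *hesatu; check it forward:
Nepanish: *hesatu > hesetu > hesesu  (by vowel merger, intervocalic lenition)
Mihanan: *hesatu
  hesatu (rule 1 does not apply)
  hesatu → hisatu   [vowel merger]
  hisatu → hisadu   [intervocalic voicing]
  hisadu (rule 4 does not apply)
  giving Mihanan hisadu.
Vekaiar: *hesatu
  hesatu (rule 1 does not apply)
  hesatu → hesotu   [vowel merger]
  hesotu → hesosu   [intervocalic lenition]
  hesosu (rule 4 does not apply)
  giving Vekaiar hesosu.
*hesatu is the unique common source.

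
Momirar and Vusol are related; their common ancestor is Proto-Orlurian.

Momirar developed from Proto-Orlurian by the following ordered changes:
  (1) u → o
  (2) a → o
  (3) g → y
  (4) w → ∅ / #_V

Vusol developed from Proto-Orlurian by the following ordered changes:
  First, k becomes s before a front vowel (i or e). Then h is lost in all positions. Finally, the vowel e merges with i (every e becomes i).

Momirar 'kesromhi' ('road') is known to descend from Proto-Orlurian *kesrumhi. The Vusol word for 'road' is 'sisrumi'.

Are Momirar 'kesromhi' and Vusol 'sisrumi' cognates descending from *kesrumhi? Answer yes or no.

yes

Derive the expected Vusol reflex of *kesrumhi:
Vusol: *kesrumhi > sesrumhi > sesrumi > sisrumi  (by palatalisation, h-loss, vowel merger)
Vusol 'sisrumi' matches the regular reflex exactly, so the pair is cognate.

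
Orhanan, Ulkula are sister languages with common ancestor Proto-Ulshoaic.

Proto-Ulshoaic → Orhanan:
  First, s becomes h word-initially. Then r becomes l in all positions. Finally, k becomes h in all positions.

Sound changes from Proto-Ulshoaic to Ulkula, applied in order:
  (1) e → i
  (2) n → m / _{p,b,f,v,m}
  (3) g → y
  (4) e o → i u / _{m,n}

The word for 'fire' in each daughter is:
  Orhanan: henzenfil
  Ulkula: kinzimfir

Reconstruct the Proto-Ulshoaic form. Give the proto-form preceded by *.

*kenzenfir

Position 2: Orhanan has e, Ulkula has i. Orhanan preserves e here (none of its changes turn any other segment into e), so the proto-segment is *e.
Position 9: Orhanan has l, Ulkula has r. Ulkula preserves r here (none of its changes turn any other segment into r), so the proto-segment is *r.
Continuing position by position gives *kenzenfir; check it forward:
Orhanan: *kenzenfir
  kenzenfir (rule 1 does not apply)
  kenzenfir → kenzenfil   [unconditioned shift]
  kenzenfil → henzenfil   [unconditioned shift]
  giving Orhanan henzenfil.
Ulkula: start from *kenzenfir.
  rule 1 (vowel merger): kenzenfir → kinzinfir
  rule 2 (nasal place assimilation): kinzinfir → kinzimfir
  rule 3: no change — kinzimfir
  rule 4: no change — kinzimfir
  ⇒ Ulkula kinzimfir
*kenzenfir is the unique common source.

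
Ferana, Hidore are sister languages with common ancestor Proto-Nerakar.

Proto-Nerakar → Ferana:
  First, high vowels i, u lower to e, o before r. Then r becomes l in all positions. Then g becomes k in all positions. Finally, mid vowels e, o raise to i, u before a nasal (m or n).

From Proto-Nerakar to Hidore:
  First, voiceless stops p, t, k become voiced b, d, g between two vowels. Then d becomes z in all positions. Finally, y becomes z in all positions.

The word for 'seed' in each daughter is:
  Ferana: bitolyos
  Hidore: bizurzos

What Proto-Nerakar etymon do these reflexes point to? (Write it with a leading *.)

Position 4: Ferana has o, Hidore has u. Hidore preserves u here (none of its changes turn any other segment into u), so the proto-segment is *u.
Position 3: Ferana has t, Hidore has z. Ferana preserves t here (none of its changes turn any other segment into t), so the proto-segment is *t.
Continuing position by position gives *bituryos; check it forward:
Ferana: *bituryos > bitoryos > bitolyos  (by pre-rhotic lowering, unconditioned shift)
Hidore: *bituryos > biduryos > bizuryos > bizurzos  (by intervocalic voicing, unconditioned shift, unconditioned shift)
*bituryos is the unique common source.

*bituryos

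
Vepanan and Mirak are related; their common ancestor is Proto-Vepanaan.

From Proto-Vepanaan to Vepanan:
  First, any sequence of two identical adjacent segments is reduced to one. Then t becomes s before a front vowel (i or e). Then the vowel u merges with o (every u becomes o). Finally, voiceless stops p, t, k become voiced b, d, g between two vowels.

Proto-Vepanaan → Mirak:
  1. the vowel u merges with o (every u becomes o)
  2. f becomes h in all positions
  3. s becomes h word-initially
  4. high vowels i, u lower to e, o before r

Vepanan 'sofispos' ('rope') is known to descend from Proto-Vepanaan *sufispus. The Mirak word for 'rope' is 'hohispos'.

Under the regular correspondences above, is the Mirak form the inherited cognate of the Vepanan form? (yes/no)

yes

Derive the expected Mirak reflex of *sufispus:
Mirak: *sufispus > sofispos > sohispos > hohispos  (by vowel merger, unconditioned shift, debuccalisation)
Mirak 'hohispos' matches the regular reflex exactly, so the pair is cognate.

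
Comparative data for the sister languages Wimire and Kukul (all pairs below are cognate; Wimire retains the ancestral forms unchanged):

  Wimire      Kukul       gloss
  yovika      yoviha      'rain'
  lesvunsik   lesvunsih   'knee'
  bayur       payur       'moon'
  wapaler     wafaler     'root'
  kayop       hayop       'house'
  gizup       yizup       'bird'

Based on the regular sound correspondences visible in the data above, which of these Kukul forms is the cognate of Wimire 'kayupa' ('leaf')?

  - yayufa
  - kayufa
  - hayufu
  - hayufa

hayufa

kayop ~ hayop — Wimire k corresponds to Kukul h word-initially before a back vowel.
wapaler ~ wafaler — Wimire p corresponds to Kukul f between vowels (before a back vowel).
Applying these to Wimire 'kayupa':
  kayupa → hayupa   (k→h word-initially before a back vowel)
  hayupa → hayufa   (p→f between vowels (before a back vowel))
So the Kukul cognate is 'hayufa'.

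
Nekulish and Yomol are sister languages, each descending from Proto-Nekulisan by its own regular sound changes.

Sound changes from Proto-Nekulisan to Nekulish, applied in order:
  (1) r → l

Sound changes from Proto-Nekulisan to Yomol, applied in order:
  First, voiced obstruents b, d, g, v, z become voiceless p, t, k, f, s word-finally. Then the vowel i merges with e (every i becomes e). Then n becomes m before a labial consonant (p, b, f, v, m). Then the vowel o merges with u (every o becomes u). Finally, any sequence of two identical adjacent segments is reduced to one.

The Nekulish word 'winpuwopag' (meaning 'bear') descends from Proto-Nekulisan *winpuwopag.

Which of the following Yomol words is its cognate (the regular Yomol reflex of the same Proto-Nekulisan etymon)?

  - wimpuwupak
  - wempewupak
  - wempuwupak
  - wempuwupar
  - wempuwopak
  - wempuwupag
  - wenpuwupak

wempuwupak

Yomol: start from *winpuwopag.
  rule 1 (final devoicing): winpuwopag → winpuwopak
  rule 2 (vowel merger): winpuwopak → wenpuwopak
  rule 3 (nasal place assimilation): wenpuwopak → wempuwopak
  rule 4 (vowel merger): wempuwopak → wempuwupak
  rule 5: no change — wempuwupak
  ⇒ Yomol wempuwupak
The other candidates each miss or misapply at least one Yomol change.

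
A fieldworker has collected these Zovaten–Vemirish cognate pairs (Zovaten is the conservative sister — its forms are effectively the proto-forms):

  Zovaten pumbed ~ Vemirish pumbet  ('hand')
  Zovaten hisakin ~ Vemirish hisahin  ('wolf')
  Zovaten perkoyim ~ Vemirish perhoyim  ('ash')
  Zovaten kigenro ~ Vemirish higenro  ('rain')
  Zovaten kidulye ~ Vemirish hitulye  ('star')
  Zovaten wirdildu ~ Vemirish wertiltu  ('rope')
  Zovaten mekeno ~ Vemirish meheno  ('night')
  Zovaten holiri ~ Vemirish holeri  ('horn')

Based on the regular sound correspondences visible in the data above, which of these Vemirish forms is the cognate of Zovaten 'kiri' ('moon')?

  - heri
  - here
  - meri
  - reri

heri

kigenro ~ higenro, kidulye ~ hitulye — Zovaten k corresponds to Vemirish h word-initially before a front vowel.
wirdildu ~ wertiltu, holiri ~ holeri — Zovaten i corresponds to Vemirish e after a consonant, before r.
Applying these to Zovaten 'kiri':
  kiri → hiri   (k→h word-initially before a front vowel)
  hiri → heri   (i→e after a consonant, before r)
So the Vemirish cognate is 'heri'.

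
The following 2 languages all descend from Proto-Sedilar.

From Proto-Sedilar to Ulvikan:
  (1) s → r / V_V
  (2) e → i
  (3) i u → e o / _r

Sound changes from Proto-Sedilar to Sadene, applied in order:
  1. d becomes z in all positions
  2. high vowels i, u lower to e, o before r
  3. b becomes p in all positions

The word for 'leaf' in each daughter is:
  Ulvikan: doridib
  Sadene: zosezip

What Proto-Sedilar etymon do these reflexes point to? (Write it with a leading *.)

*dosedib

Position 3: Ulvikan has r, Sadene has s. Sadene preserves s here (none of its changes turn any other segment into s), so the proto-segment is *s.
Position 5: Ulvikan has d, Sadene has z. Ulvikan preserves d here (none of its changes turn any other segment into d), so the proto-segment is *d.
Position 4: Ulvikan has i, Sadene has e. Taking the neighbouring segments as reconstructed: Ulvikan i could go back to *e or *i; Sadene e can only go back to *e — the one source consistent with every daughter is *e.
This points to *dosedib. Verify forward in each daughter:
Ulvikan: *dosedib > doredib > doridib  (by rhotacism, vowel merger)
Sadene: *dosedib
  dosedib → zosezib   [unconditioned shift]
  zosezib (rule 2 does not apply)
  zosezib → zosezip   [unconditioned shift]
  giving Sadene zosezip.
*dosedib is the unique common source.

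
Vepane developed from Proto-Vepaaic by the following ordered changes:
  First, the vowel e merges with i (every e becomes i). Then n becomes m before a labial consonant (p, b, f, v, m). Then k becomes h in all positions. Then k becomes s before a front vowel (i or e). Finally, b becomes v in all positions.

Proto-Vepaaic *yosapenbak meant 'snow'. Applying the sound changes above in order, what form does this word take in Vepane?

yosapimvah

Vepane: *yosapenbak
  yosapenbak → yosapinbak   [vowel merger]
  yosapinbak → yosapimbak   [nasal place assimilation]
  yosapimbak → yosapimbah   [unconditioned shift]
  yosapimbah (rule 4 does not apply)
  yosapimbah → yosapimvah   [unconditioned shift]
  giving Vepane yosapimvah.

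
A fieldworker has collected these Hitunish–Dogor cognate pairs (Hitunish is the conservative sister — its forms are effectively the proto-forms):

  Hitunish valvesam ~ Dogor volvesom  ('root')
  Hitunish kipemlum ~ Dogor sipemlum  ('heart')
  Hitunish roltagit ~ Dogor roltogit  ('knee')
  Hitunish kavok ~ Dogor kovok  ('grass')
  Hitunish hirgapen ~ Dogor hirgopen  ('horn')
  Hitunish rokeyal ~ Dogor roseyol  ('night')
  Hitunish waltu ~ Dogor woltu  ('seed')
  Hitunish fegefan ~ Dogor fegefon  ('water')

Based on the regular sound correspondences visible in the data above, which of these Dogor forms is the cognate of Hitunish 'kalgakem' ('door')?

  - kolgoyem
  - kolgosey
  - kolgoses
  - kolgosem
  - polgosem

valvesam ~ volvesom, roltagit ~ roltogit — Hitunish a corresponds to Dogor o after a consonant, before a consonant other than r, m, n, p, b, f, v.
rokeyal ~ roseyol — Hitunish k corresponds to Dogor s between vowels (before a front vowel).
Applying these to Hitunish 'kalgakem':
  kalgakem → kolgakem   (a→o after a consonant, before a consonant other than r, m, n, p, b, f, v)
  kolgakem → kolgokem   (a→o after a consonant, before a consonant other than r, m, n, p, b, f, v)
  kolgokem → kolgosem   (k→s between vowels (before a front vowel))
So the Dogor cognate is 'kolgosem'.

kolgosem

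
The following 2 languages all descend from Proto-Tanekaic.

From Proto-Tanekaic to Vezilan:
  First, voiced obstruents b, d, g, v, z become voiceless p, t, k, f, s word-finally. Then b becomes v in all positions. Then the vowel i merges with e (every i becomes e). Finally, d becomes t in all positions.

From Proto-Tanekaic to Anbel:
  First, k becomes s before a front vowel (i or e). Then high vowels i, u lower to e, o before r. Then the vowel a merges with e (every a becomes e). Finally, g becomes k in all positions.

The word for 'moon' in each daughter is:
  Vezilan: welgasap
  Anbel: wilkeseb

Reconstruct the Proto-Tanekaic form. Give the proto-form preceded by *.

*wilgasab

Position 2: Vezilan has e, Anbel has i. Anbel preserves i here (none of its changes turn any other segment into i), so the proto-segment is *i.
Position 7: Vezilan has a, Anbel has e. Vezilan preserves a here (none of its changes turn any other segment into a), so the proto-segment is *a.
This points to *wilgasab. Verify forward in each daughter:
Vezilan: *wilgasab
  wilgasab → wilgasap   [final devoicing]
  wilgasap (rule 2 does not apply)
  wilgasap → welgasap   [vowel merger]
  welgasap (rule 4 does not apply)
  giving Vezilan welgasap.
Anbel: start from *wilgasab.
  rule 1: no change — wilgasab
  rule 2: no change — wilgasab
  rule 3 (vowel merger): wilgasab → wilgeseb
  rule 4 (unconditioned shift): wilgeseb → wilkeseb
  ⇒ Anbel wilkeseb
*wilgasab is the unique common source.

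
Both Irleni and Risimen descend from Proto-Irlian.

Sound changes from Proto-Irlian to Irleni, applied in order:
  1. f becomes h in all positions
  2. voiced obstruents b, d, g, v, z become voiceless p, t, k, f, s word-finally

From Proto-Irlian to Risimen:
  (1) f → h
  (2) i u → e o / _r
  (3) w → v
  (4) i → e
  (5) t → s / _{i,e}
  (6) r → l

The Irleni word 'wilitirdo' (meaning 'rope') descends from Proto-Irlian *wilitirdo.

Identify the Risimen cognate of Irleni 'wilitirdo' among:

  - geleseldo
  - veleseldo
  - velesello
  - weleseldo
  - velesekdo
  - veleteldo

Risimen: *wilitirdo > wiliterdo > viliterdo > veleterdo > veleserdo > veleseldo  (by pre-rhotic lowering, unconditioned shift, vowel merger, palatalisation, unconditioned shift)

veleseldo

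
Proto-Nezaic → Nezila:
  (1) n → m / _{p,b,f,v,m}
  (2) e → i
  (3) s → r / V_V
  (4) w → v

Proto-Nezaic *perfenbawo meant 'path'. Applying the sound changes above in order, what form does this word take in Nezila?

pirfimbavo

Nezila: *perfenbawo
  perfenbawo → perfembawo   [nasal place assimilation]
  perfembawo → pirfimbawo   [vowel merger]
  pirfimbawo (rule 3 does not apply)
  pirfimbawo → pirfimbavo   [unconditioned shift]
  giving Nezila pirfimbavo.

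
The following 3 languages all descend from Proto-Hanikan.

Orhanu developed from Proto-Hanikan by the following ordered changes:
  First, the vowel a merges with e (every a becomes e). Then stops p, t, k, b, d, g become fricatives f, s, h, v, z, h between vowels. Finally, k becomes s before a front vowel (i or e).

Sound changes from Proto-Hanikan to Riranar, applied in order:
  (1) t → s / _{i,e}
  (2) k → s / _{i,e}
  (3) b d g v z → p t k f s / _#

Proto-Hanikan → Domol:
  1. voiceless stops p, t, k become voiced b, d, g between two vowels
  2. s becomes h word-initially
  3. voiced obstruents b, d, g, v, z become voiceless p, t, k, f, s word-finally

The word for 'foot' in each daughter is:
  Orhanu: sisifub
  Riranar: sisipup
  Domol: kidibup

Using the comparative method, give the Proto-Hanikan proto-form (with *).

*kitipub

Position 7: Orhanu has b, Riranar has p, Domol has p. Orhanu preserves b here (none of its changes turn any other segment into b), so the proto-segment is *b.
Position 3: Orhanu has s, Riranar has s, Domol has d. Taking the neighbouring segments as reconstructed: Orhanu s could go back to *t or *s; Riranar s could go back to *t or *k or *s; Domol d could go back to *t or *d — the one source consistent with every daughter is *t.
Position 1: Orhanu has s, Riranar has s, Domol has k. Taking the neighbouring segments as reconstructed: Orhanu s could go back to *k or *s; Riranar s could go back to *t or *k or *s; Domol k can only go back to *k — the one source consistent with every daughter is *k.
Continuing position by position gives *kitipub; check it forward:
Orhanu: start from *kitipub.
  rule 1: no change — kitipub
  rule 2 (intervocalic lenition): kitipub → kisifub
  rule 3 (palatalisation): kisifub → sisifub
  ⇒ Orhanu sisifub
Riranar: *kitipub > kisipub > sisipub > sisipup  (by palatalisation, palatalisation, final devoicing)
Domol: *kitipub
  kitipub → kidibub   [intervocalic voicing]
  kidibub (rule 2 does not apply)
  kidibub → kidibup   [final devoicing]
  giving Domol kidibup.
*kitipub is the unique common source.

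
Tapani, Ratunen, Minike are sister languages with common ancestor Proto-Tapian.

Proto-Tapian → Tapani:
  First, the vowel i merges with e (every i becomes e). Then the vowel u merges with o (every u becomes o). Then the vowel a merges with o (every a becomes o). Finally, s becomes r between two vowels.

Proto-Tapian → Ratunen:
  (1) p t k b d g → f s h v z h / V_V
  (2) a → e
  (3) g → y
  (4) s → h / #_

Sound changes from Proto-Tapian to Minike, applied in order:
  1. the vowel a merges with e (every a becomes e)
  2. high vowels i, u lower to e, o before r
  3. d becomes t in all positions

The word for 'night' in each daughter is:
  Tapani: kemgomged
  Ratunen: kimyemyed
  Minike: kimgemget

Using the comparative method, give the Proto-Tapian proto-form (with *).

Position 4: Tapani has g, Ratunen has y, Minike has g. Tapani preserves g here (none of its changes turn any other segment into g), so the proto-segment is *g.
Position 5: Tapani has o, Ratunen has e, Minike has e. Taking the neighbouring segments as reconstructed: Tapani o could go back to *a or *o or *u; Ratunen e could go back to *a or *e; Minike e could go back to *a or *e — the one source consistent with every daughter is *a.
Position 9: Tapani has d, Ratunen has d, Minike has t. Tapani preserves d here (none of its changes turn any other segment into d), so the proto-segment is *d.
Verify the candidate proto-form against each daughter:
Tapani: *kimgamged
  kimgamged → kemgamged   [vowel merger]
  kemgamged (rule 2 does not apply)
  kemgamged → kemgomged   [vowel merger]
  kemgomged (rule 4 does not apply)
  giving Tapani kemgomged.
Ratunen: *kimgamged
  kimgamged (rule 1 does not apply)
  kimgamged → kimgemged   [vowel merger]
  kimgemged → kimyemyed   [unconditioned shift]
  kimyemyed (rule 4 does not apply)
  giving Ratunen kimyemyed.
Minike: *kimgamged
  kimgamged → kimgemged   [vowel merger]
  kimgemged (rule 2 does not apply)
  kimgemged → kimgemget   [unconditioned shift]
  giving Minike kimgemget.
No other proto-form is consistent with every reflex, so the reconstruction is *kimgamged.

*kimgamged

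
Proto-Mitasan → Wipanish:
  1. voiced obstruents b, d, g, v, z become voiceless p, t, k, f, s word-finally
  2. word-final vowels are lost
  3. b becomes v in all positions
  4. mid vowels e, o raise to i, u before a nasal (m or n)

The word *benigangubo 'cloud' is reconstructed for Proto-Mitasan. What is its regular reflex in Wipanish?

Wipanish: *benigangubo
  benigangubo (rule 1 does not apply)
  benigangubo → benigangub   [apocope]
  benigangub → veniganguv   [unconditioned shift]
  veniganguv → viniganguv   [pre-nasal raising]
  giving Wipanish viniganguv.

viniganguv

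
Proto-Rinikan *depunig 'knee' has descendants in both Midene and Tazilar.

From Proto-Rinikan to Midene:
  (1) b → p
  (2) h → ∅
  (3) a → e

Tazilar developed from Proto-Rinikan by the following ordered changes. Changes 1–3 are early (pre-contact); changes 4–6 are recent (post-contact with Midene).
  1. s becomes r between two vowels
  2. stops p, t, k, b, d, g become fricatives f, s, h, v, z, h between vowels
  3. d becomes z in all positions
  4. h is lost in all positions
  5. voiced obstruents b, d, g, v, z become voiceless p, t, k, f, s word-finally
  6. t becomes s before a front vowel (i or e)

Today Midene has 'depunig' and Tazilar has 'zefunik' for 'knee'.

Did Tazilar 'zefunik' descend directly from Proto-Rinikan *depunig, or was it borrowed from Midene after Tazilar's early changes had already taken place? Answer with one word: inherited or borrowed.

inherited

If inherited, *depunig would pass through all of Tazilar's changes:
Tazilar: start from *depunig.
  rule 1: no change — depunig
  rule 2 (intervocalic lenition): depunig → defunig
  rule 3 (unconditioned shift): defunig → zefunig
  rule 4: no change — zefunig
  rule 5 (final devoicing): zefunig → zefunik
  rule 6: no change — zefunik
  ⇒ Tazilar zefunik
If borrowed from Midene 'depunig' after the early changes, it would undergo only the recent ones:
  rule 4 (h-loss): no change (depunig)
  rule 5 (final devoicing): depunig → depunik
  rule 6 (palatalisation): no change (depunik)
  ⇒ as a loan: depunik
Tazilar 'zefunik' matches the inherited outcome exactly, so it is an inherited cognate, not a loan.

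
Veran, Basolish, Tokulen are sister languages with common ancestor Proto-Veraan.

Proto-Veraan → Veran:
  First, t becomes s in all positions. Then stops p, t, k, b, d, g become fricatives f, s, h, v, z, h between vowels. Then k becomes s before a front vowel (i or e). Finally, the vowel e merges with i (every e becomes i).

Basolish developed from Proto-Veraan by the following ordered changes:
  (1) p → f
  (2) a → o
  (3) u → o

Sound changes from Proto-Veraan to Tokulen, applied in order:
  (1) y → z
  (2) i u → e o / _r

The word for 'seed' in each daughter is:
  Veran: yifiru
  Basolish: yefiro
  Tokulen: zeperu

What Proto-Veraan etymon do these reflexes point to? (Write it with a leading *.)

*yepiru

Position 2: Veran has i, Basolish has e, Tokulen has e. Basolish preserves e here (none of its changes turn any other segment into e), so the proto-segment is *e.
Position 4: Veran has i, Basolish has i, Tokulen has e. Basolish preserves i here (none of its changes turn any other segment into i), so the proto-segment is *i.
Continuing position by position gives *yepiru; check it forward:
Veran: *yepiru > yefiru > yifiru  (by intervocalic lenition, vowel merger)
Basolish: *yepiru > yefiru > yefiro  (by unconditioned shift, vowel merger)
Tokulen: *yepiru
  yepiru → zepiru   [unconditioned shift]
  zepiru → zeperu   [pre-rhotic lowering]
  giving Tokulen zeperu.
*yepiru is the unique common source.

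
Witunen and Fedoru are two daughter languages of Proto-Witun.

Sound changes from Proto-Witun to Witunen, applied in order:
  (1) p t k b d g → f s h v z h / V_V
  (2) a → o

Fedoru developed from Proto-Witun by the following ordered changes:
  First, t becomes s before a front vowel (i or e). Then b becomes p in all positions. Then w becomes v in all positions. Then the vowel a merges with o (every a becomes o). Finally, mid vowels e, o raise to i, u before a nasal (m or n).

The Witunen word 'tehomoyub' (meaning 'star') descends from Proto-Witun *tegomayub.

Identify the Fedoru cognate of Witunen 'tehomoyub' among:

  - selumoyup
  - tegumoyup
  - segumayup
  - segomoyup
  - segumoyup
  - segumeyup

segumoyup

Fedoru: *tegomayub
  tegomayub → segomayub   [palatalisation]
  segomayub → segomayup   [unconditioned shift]
  segomayup (rule 3 does not apply)
  segomayup → segomoyup   [vowel merger]
  segomoyup → segumoyup   [pre-nasal raising]
  giving Fedoru segumoyup.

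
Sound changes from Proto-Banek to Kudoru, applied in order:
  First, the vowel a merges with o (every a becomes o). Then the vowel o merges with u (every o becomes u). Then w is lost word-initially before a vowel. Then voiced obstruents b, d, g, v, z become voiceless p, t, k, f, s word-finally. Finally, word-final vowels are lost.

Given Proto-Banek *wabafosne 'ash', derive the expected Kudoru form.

Kudoru: start from *wabafosne.
  rule 1 (vowel merger): wabafosne → wobofosne
  rule 2 (vowel merger): wobofosne → wubufusne
  rule 3 (glide loss): wubufusne → ubufusne
  rule 4: no change — ubufusne
  rule 5 (apocope): ubufusne → ubufusn
  ⇒ Kudoru ubufusn

ubufusn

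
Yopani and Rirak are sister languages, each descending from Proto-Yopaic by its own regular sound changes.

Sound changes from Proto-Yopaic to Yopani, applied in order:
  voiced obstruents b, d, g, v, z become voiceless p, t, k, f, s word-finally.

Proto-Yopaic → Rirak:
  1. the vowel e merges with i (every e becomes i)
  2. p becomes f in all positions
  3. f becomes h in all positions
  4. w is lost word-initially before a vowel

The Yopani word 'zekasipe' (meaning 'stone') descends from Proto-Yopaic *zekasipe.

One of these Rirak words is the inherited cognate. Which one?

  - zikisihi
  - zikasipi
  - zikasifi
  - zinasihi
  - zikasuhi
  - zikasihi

Rirak: *zekasipe > zikasipi > zikasifi > zikasihi  (by vowel merger, unconditioned shift, unconditioned shift)

zikasihi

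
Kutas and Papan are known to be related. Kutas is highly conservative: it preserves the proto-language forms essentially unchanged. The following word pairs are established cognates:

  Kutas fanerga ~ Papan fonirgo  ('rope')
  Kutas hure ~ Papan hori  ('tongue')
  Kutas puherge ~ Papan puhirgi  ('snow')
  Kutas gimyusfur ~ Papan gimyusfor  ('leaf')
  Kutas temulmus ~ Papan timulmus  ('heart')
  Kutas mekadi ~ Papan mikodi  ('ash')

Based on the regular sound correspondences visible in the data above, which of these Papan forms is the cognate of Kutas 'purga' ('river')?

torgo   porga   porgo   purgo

porgo

hure ~ hori, gimyusfur ~ gimyusfor — Kutas u corresponds to Papan o after a consonant, before r.
fanerga ~ fonirgo — Kutas a corresponds to Papan o word-finally.
Applying these to Kutas 'purga':
  purga → porga   (u→o after a consonant, before r)
  porga → porgo   (a→o word-finally)
So the Papan cognate is 'porgo'.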